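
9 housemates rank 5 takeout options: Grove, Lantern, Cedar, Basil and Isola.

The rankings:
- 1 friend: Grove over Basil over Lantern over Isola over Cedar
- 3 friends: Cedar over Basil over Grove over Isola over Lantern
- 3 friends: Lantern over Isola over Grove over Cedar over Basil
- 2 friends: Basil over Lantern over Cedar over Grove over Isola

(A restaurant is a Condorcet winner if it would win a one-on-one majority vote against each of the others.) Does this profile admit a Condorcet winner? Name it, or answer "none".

none

Pairwise majorities:
Grove vs Lantern: Lantern, 5–4.
Grove vs Cedar: Grove preferred on 1+3 = 4 ballots; Cedar wins 5–4.
Grove–Basil: Basil 5–4.
Grove vs Isola: Grove wins 6–3.
Lantern vs Cedar: 6 to 3, Lantern.
Lantern vs Basil: 3 for Lantern, 6 for Basil — Basil by 6–3.
Lantern vs Isola: Lantern, 6–3.
Cedar vs Basil: Cedar preferred on 3+3 = 6 ballots; Cedar wins 6–3.
Cedar–Isola: Cedar 5–4.
Basil vs Isola: Basil is ranked higher on 1+3+2 = 6 ballots, Isola on 3. Basil wins 6–3.
Each restaurant drops at least one matchup (Grove loses to Lantern; Lantern loses to Basil; Cedar loses to Lantern; Basil loses to Cedar; Isola loses to Grove); the cycle Lantern → Cedar → Basil → Lantern rules out a Condorcet winner.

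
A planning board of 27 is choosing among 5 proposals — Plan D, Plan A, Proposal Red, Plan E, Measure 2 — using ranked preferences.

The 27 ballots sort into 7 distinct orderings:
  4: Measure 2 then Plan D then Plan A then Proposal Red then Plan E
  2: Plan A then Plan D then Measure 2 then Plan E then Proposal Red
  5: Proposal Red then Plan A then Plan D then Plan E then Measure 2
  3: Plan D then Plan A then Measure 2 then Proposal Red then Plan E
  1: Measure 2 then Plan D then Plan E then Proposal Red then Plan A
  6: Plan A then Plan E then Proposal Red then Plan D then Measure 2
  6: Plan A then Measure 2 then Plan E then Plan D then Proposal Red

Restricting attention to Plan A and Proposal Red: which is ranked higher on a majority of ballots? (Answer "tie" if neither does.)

Ballots ranking Plan A above Proposal Red: 4 + 2 + 3 + 6 + 6 = 21.
Ballots ranking Proposal Red above Plan A: 27 − 21 = 6.
Plan A wins the head-to-head 21–6.

Plan A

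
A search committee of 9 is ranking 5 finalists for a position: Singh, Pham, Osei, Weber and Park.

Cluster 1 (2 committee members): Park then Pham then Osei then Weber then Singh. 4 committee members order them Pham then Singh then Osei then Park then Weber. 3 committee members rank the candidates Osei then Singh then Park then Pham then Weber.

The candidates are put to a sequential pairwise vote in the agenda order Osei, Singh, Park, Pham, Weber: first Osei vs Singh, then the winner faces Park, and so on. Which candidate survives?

Round 1: Osei vs Singh — 5–4, Osei advances.
Round 2: Osei vs Park — 7–2, Osei advances.
Round 3: Osei vs Pham — 3–6, Pham advances.
Round 4: Pham vs Weber — 9–0, Pham advances.
Pham survives the agenda.

Pham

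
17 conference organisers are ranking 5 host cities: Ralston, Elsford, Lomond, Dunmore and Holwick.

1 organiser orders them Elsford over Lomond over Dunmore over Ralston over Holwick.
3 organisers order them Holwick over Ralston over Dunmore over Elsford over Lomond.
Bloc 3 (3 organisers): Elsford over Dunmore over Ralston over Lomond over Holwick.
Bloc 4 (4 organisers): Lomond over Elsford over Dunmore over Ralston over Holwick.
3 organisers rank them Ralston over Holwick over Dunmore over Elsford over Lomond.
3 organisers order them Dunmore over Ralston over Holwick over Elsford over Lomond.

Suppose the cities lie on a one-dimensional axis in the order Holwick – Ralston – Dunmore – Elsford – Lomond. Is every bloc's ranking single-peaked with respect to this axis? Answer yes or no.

yes

Axis positions: Holwick=1, Ralston=2, Dunmore=3, Elsford=4, Lomond=5.
Bloc 1 (peak Elsford at position 4): ranking walks positions 4-5-3-2-1, expanding outward from the peak — single-peaked.
Bloc 2 (peak Holwick at position 1): ranking walks positions 1-2-3-4-5, expanding outward from the peak — single-peaked.
Bloc 3 (peak Elsford at position 4): ranking walks positions 4-3-2-5-1, expanding outward from the peak — single-peaked.
Bloc 4 (peak Lomond at position 5): ranking walks positions 5-4-3-2-1, expanding outward from the peak — single-peaked.
Bloc 5 (peak Ralston at position 2): ranking walks positions 2-1-3-4-5, expanding outward from the peak — single-peaked.
Bloc 6 (peak Dunmore at position 3): ranking walks positions 3-2-1-4-5, expanding outward from the peak — single-peaked.
Every ranking is single-peaked on this axis.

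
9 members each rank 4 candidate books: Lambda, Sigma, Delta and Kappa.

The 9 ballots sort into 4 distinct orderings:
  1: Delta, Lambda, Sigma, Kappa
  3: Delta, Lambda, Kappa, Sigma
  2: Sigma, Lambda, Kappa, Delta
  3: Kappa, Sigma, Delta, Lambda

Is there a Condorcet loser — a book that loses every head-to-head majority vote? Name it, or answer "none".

Pairwise majorities:
Lambda vs Sigma: 4 to 5, Sigma.
Lambda vs Delta: Delta, 7–2.
Lambda–Kappa: Lambda 6–3.
Sigma vs Delta: 5 to 4, Sigma.
Sigma vs Kappa: Sigma preferred on 1+2 = 3 ballots; Kappa wins 6–3.
Delta vs Kappa: Kappa, 5–4.
Each book has at least one pairwise win (Lambda beats Kappa; Sigma beats Lambda; Delta beats Lambda; Kappa beats Sigma) — no Condorcet loser.

none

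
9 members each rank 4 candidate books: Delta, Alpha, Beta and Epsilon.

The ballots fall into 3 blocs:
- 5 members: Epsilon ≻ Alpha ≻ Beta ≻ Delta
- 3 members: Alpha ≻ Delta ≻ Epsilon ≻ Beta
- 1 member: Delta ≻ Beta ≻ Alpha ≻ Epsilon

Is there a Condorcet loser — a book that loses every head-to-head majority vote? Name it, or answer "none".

Delta

Pairwise majorities:
Delta vs Alpha: Delta preferred on 1 ballot; Alpha wins 8–1.
Delta vs Beta: Delta is ranked higher on 3+1 = 4 ballots, Beta on 5. Beta wins 5–4.
Delta vs Epsilon: Delta is ranked higher on 3+1 = 4 ballots, Epsilon on 5. Epsilon wins 5–4.
Alpha vs Beta: 5+3 = 8 for Alpha, 1 for Beta — Alpha by 8–1.
Alpha vs Epsilon: 4 to 5, Epsilon.
Beta–Epsilon: Epsilon 8–1.
Delta is beaten in every head-to-head and is the Condorcet loser.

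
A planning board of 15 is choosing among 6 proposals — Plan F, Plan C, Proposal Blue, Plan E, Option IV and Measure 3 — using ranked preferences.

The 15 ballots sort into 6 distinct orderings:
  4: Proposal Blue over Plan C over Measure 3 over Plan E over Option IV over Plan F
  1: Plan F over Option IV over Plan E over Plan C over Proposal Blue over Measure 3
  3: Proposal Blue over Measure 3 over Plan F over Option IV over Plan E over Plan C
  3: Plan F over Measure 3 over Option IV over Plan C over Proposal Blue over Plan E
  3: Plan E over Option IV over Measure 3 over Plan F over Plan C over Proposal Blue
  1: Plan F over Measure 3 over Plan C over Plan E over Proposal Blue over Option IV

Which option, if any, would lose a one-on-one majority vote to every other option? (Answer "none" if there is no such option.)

none

Head-to-head results (15 council members):
Plan F vs Plan C: 1+3+3+3+1 = 11 for Plan F, 4 for Plan C — Plan F by 11–4.
Plan F vs Proposal Blue: Plan F, 8–7.
Plan F vs Plan E: Plan F, 8–7.
Plan F vs Option IV: Plan F, 8–7.
Plan F vs Measure 3: Measure 3 wins 10–5.
Plan C vs Proposal Blue: 1+3+3+1 = 8 for Plan C, 7 for Proposal Blue — Plan C by 8–7.
Plan C vs Plan E: 4+3+1 = 8 for Plan C, 7 for Plan E — Plan C by 8–7.
Plan C–Option IV: Option IV 10–5.
Plan C–Measure 3: Measure 3 10–5.
Proposal Blue vs Plan E: Proposal Blue wins 10–5.
Proposal Blue vs Option IV: Proposal Blue wins 8–7.
Proposal Blue–Measure 3: Proposal Blue 8–7.
Plan E vs Option IV: Plan E, 8–7.
Plan E vs Measure 3: Measure 3 wins 11–4.
Option IV vs Measure 3: Option IV is ranked higher on 1+3 = 4 ballots, Measure 3 on 11. Measure 3 wins 11–4.
Every option wins at least one matchup (Plan F beats Plan C; Plan C beats Proposal Blue; Proposal Blue beats Plan E; Plan E beats Option IV; Option IV beats Plan C; Measure 3 beats Plan F), so there is no Condorcet loser.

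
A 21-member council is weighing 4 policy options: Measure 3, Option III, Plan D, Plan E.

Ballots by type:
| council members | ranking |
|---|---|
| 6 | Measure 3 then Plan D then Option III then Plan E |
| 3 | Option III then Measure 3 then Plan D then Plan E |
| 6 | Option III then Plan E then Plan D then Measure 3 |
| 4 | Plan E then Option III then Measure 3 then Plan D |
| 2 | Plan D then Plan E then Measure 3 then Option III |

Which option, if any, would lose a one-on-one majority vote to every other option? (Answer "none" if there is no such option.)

Head-to-head results (21 council members):
Measure 3 vs Option III: 8 to 13, Option III.
Measure 3 vs Plan D: Measure 3, 13–8.
Measure 3 vs Plan E: 6+3 = 9 for Measure 3, 12 for Plan E — Plan E by 12–9.
Option III vs Plan D: Option III is ranked higher on 3+6+4 = 13 ballots, Plan D on 8. Option III wins 13–8.
Option III–Plan E: Option III 15–6.
Plan D vs Plan E: Plan D preferred on 6+3+2 = 11 ballots; Plan D wins 11–10.
No option is winless: Measure 3 beats Plan D; Option III beats Measure 3; Plan D beats Plan E; Plan E beats Measure 3. There is no Condorcet loser.

none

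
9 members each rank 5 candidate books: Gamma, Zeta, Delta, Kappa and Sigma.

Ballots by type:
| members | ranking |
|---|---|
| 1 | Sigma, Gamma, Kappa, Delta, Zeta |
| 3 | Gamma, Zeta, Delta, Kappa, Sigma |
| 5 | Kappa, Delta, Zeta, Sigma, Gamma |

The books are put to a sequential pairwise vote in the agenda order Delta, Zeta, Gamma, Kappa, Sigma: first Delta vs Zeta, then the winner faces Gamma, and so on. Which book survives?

Kappa

Round 1: Delta vs Zeta — 6–3, Delta advances.
Round 2: Delta vs Gamma — 5–4, Delta advances.
Round 3: Delta vs Kappa — 3–6, Kappa advances.
Round 4: Kappa vs Sigma — 8–1, Kappa advances.
The agenda winner is Kappa.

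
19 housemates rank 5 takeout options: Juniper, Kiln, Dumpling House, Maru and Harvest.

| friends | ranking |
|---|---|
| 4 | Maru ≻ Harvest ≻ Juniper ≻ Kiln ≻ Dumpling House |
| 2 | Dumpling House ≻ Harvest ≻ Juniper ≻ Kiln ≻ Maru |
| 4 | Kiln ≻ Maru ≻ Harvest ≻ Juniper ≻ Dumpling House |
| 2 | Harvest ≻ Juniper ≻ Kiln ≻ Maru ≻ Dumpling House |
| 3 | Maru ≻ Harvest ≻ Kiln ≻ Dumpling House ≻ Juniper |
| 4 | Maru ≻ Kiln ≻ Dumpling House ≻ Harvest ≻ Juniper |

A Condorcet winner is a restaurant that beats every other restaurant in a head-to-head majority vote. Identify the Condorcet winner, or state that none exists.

Pairwise majorities:
Juniper vs Kiln: 4+2+2 = 8 for Juniper, 11 for Kiln — Kiln by 11–8.
Juniper vs Dumpling House: Juniper preferred on 4+4+2 = 10 ballots; Juniper wins 10–9.
Juniper vs Maru: Juniper is ranked higher on 2+2 = 4 ballots, Maru on 15. Maru wins 15–4.
Juniper vs Harvest: Juniper is ranked higher on 0 ballots, Harvest on 19. Harvest wins 19–0.
Kiln vs Dumpling House: 4+4+2+3+4 = 17 for Kiln, 2 for Dumpling House — Kiln by 17–2.
Kiln vs Maru: 2+4+2 = 8 for Kiln, 11 for Maru — Maru by 11–8.
Kiln vs Harvest: Kiln is ranked higher on 4+4 = 8 ballots, Harvest on 11. Harvest wins 11–8.
Dumpling House vs Maru: Dumpling House preferred on 2 ballots; Maru wins 17–2.
Dumpling House vs Harvest: Dumpling House is ranked higher on 2+4 = 6 ballots, Harvest on 13. Harvest wins 13–6.
Maru vs Harvest: 4+4+3+4 = 15 for Maru, 4 for Harvest — Maru by 15–4.
Maru beats each of Juniper, Kiln, Dumpling House, Harvest — Maru is the Condorcet winner.

Maru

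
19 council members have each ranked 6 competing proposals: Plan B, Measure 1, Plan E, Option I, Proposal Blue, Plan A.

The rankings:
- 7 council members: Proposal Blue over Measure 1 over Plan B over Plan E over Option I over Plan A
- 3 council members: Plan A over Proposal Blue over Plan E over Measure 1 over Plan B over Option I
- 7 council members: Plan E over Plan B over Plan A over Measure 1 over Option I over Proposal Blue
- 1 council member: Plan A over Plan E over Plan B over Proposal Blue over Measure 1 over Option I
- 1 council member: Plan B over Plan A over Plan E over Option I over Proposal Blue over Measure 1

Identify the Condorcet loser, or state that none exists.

Pairwise majorities:
Plan B vs Measure 1: 7+1+1 = 9 for Plan B, 10 for Measure 1 — Measure 1 by 10–9.
Plan B vs Plan E: Plan B preferred on 7+1 = 8 ballots; Plan E wins 11–8.
Plan B vs Option I: 7+3+7+1+1 = 19 for Plan B, 0 for Option I — Plan B by 19–0.
Plan B vs Proposal Blue: Proposal Blue wins 10–9.
Plan B vs Plan A: Plan B wins 15–4.
Measure 1–Plan E: Plan E 12–7.
Measure 1 vs Option I: 7+3+7+1 = 18 for Measure 1, 1 for Option I — Measure 1 by 18–1.
Measure 1 vs Proposal Blue: Measure 1 is ranked higher on 7 ballots, Proposal Blue on 12. Proposal Blue wins 12–7.
Measure 1 vs Plan A: 7 for Measure 1, 12 for Plan A — Plan A by 12–7.
Plan E–Option I: Plan E 19–0.
Plan E vs Proposal Blue: Plan E preferred on 7+1+1 = 9 ballots; Proposal Blue wins 10–9.
Plan E vs Plan A: Plan E is ranked higher on 7+7 = 14 ballots, Plan A on 5. Plan E wins 14–5.
Option I–Proposal Blue: Proposal Blue 11–8.
Option I vs Plan A: 7 for Option I, 12 for Plan A — Plan A by 12–7.
Proposal Blue vs Plan A: Plan A, 12–7.
Option I is beaten in every head-to-head and is the Condorcet loser.

Option I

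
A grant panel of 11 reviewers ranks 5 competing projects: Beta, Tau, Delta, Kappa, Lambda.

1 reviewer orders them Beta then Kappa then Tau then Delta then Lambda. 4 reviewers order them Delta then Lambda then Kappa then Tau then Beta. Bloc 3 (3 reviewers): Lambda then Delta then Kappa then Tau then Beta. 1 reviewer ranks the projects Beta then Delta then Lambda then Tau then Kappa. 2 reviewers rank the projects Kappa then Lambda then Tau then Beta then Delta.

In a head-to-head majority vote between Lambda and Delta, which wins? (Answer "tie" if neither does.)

Delta

Ballots ranking Lambda above Delta: 3 + 2 = 5.
Ballots ranking Delta above Lambda: 11 − 5 = 6.
Delta wins the head-to-head 6–5.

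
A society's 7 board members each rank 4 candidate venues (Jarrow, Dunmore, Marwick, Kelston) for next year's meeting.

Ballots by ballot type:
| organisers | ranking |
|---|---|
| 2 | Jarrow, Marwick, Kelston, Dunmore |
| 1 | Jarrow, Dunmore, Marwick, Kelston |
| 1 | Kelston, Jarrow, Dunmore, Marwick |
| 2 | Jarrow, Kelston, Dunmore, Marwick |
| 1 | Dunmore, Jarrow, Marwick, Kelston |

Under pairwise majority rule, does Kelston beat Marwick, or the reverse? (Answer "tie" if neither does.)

Ballots ranking Kelston above Marwick: 1 + 2 = 3.
Ballots ranking Marwick above Kelston: 7 − 3 = 4.
Marwick wins the head-to-head 4–3.

Marwick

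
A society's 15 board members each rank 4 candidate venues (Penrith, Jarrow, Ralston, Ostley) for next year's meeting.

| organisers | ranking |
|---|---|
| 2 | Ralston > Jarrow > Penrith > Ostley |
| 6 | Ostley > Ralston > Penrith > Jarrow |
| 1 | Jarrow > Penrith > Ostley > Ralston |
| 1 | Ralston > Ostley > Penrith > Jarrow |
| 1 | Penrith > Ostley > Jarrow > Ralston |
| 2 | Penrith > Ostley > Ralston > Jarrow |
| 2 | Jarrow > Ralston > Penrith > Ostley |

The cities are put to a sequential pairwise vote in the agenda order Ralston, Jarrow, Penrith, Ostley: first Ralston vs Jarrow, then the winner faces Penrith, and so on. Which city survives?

Round 1: Ralston vs Jarrow — 11–4, Ralston advances.
Round 2: Ralston vs Penrith — 11–4, Ralston advances.
Round 3: Ralston vs Ostley — 5–10, Ostley advances.
The agenda winner is Ostley.

Ostley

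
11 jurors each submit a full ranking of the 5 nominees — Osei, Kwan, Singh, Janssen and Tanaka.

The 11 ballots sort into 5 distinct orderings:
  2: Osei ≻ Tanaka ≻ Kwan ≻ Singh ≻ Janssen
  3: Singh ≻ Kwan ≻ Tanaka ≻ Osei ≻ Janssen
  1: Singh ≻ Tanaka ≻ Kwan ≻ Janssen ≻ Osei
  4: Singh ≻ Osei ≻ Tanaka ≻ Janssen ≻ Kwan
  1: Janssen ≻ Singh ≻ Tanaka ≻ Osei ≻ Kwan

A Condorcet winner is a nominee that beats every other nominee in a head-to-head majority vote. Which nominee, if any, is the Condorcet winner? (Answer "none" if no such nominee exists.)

Pairwise majorities:
Osei vs Kwan: Osei is ranked higher on 2+4+1 = 7 ballots, Kwan on 4. Osei wins 7–4.
Osei vs Singh: Osei is ranked higher on 2 ballots, Singh on 9. Singh wins 9–2.
Osei vs Janssen: 9 to 2, Osei.
Osei vs Tanaka: Osei preferred on 2+4 = 6 ballots; Osei wins 6–5.
Kwan vs Singh: 2 for Kwan, 9 for Singh — Singh by 9–2.
Kwan vs Janssen: Kwan preferred on 2+3+1 = 6 ballots; Kwan wins 6–5.
Kwan vs Tanaka: 3 to 8, Tanaka.
Singh vs Janssen: Singh is ranked higher on 2+3+1+4 = 10 ballots, Janssen on 1. Singh wins 10–1.
Singh vs Tanaka: 3+1+4+1 = 9 for Singh, 2 for Tanaka — Singh by 9–2.
Janssen vs Tanaka: Janssen preferred on 1 ballot; Tanaka wins 10–1.
Singh wins every pairwise contest, so Singh is the Condorcet winner.

Singh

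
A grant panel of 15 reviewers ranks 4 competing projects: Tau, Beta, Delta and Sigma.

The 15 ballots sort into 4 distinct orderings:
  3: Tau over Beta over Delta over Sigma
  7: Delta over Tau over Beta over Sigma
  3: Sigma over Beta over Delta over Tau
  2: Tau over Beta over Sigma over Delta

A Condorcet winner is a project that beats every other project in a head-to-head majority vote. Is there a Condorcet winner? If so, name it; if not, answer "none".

none

Pairwise majorities:
Tau vs Beta: 3+7+2 = 12 for Tau, 3 for Beta — Tau by 12–3.
Tau vs Delta: 5 to 10, Delta.
Tau vs Sigma: 12 to 3, Tau.
Beta vs Delta: 3+3+2 = 8 for Beta, 7 for Delta — Beta by 8–7.
Beta vs Sigma: Beta preferred on 3+7+2 = 12 ballots; Beta wins 12–3.
Delta vs Sigma: Delta is ranked higher on 3+7 = 10 ballots, Sigma on 5. Delta wins 10–5.
No project is unbeaten: Tau loses to Delta; Beta loses to Tau; Delta loses to Beta; Sigma loses to Tau. In particular Tau beats Beta beats Delta beats Tau is a majority cycle — no Condorcet winner exists.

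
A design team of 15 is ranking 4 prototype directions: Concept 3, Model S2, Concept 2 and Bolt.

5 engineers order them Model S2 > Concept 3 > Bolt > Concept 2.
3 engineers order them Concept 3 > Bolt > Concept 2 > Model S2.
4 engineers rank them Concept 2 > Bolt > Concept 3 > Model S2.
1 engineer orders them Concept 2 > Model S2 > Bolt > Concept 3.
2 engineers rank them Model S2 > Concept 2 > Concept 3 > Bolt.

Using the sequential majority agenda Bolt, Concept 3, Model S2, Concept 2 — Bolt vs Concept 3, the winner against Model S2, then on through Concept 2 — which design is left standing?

Concept 2

Round 1: Bolt vs Concept 3 — 5–10, Concept 3 advances.
Round 2: Concept 3 vs Model S2 — 7–8, Model S2 advances.
Round 3: Model S2 vs Concept 2 — 7–8, Concept 2 advances.
Concept 2 survives the agenda.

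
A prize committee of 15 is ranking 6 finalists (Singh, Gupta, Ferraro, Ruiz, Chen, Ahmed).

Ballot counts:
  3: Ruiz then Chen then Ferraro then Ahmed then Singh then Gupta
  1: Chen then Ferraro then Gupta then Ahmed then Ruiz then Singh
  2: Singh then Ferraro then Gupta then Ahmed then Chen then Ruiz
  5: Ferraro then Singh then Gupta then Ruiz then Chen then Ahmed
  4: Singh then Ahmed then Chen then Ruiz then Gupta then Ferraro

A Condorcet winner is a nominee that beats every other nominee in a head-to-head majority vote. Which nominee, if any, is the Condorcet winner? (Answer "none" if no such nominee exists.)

none

Pairwise majorities:
Singh vs Gupta: Singh preferred on 3+2+5+4 = 14 ballots; Singh wins 14–1.
Singh vs Ferraro: 2+4 = 6 for Singh, 9 for Ferraro — Ferraro by 9–6.
Singh vs Ruiz: Singh is ranked higher on 2+5+4 = 11 ballots, Ruiz on 4. Singh wins 11–4.
Singh vs Chen: 11 to 4, Singh.
Singh vs Ahmed: Singh is ranked higher on 2+5+4 = 11 ballots, Ahmed on 4. Singh wins 11–4.
Gupta vs Ferraro: Gupta preferred on 4 ballots; Ferraro wins 11–4.
Gupta vs Ruiz: 8 to 7, Gupta.
Gupta vs Chen: Gupta preferred on 2+5 = 7 ballots; Chen wins 8–7.
Gupta vs Ahmed: 1+2+5 = 8 for Gupta, 7 for Ahmed — Gupta by 8–7.
Ferraro vs Ruiz: 8 to 7, Ferraro.
Ferraro vs Chen: Ferraro preferred on 2+5 = 7 ballots; Chen wins 8–7.
Ferraro vs Ahmed: Ferraro is ranked higher on 3+1+2+5 = 11 ballots, Ahmed on 4. Ferraro wins 11–4.
Ruiz vs Chen: 8 to 7, Ruiz.
Ruiz vs Ahmed: 8 to 7, Ruiz.
Chen vs Ahmed: Chen is ranked higher on 3+1+5 = 9 ballots, Ahmed on 6. Chen wins 9–6.
Every nominee loses at least once (Singh loses to Ferraro; Gupta loses to Singh; Ferraro loses to Chen; Ruiz loses to Singh; Chen loses to Singh; Ahmed loses to Singh). The majority relation contains the cycle Singh beats Chen beats Ferraro beats Singh, so there is no Condorcet winner.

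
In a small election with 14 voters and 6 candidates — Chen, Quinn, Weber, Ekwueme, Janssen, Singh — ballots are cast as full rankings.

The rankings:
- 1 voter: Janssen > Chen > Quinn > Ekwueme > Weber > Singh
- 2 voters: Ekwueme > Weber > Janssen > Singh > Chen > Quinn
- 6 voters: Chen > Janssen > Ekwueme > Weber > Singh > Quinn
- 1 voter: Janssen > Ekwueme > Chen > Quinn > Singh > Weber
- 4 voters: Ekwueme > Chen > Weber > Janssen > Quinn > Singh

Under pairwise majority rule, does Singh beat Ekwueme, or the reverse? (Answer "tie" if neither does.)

Ekwueme

No ballot ranks Singh above Ekwueme: 0.
Ballots ranking Ekwueme above Singh: 14 − 0 = 14.
Ekwueme wins the head-to-head 14–0.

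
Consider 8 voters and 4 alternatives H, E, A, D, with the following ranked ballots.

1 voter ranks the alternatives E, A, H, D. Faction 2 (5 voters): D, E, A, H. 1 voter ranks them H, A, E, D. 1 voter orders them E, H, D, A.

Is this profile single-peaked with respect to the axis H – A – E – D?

Axis positions: H=1, A=2, E=3, D=4.
Faction 1 (peak E at position 3): ranking walks positions 3-2-1-4, expanding outward from the peak — single-peaked.
Faction 2 (peak D at position 4): ranking walks positions 4-3-2-1, expanding outward from the peak — single-peaked.
Faction 3 (peak H at position 1): ranking walks positions 1-2-3-4, expanding outward from the peak — single-peaked.
Faction 4: ranking walks positions 3-1-4-2; H is ranked above A even though A lies between H and the peak E on the axis — preferences dip and rise again. Not single-peaked.
Faction 4 violates single-peakedness, so the profile is not single-peaked on this axis.

no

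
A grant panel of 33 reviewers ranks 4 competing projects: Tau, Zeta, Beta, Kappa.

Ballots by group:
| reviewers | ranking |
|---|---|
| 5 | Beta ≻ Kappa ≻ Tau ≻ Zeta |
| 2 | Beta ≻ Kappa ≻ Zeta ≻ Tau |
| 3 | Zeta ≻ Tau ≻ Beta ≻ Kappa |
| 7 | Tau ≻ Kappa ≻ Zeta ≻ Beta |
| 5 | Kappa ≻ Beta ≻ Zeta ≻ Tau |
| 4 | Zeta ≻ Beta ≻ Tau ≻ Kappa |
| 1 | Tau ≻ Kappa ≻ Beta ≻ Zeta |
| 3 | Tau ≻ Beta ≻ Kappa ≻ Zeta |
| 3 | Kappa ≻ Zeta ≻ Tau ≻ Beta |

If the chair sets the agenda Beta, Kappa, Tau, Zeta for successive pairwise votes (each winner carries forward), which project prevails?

Zeta

Round 1: Beta vs Kappa — 17–16, Beta advances.
Round 2: Beta vs Tau — 16–17, Tau advances.
Round 3: Tau vs Zeta — 16–17, Zeta advances.
Zeta survives the agenda.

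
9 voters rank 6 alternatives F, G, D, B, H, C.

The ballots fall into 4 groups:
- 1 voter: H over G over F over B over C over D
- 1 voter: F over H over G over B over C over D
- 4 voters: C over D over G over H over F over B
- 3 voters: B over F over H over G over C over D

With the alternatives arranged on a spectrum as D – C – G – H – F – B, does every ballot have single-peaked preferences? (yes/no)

yes

Axis positions: D=1, C=2, G=3, H=4, F=5, B=6.
Group 1 (peak H at position 4): ranking walks positions 4-3-5-6-2-1, expanding outward from the peak — single-peaked.
Group 2 (peak F at position 5): ranking walks positions 5-4-3-6-2-1, expanding outward from the peak — single-peaked.
Group 3 (peak C at position 2): ranking walks positions 2-1-3-4-5-6, expanding outward from the peak — single-peaked.
Group 4 (peak B at position 6): ranking walks positions 6-5-4-3-2-1, expanding outward from the peak — single-peaked.
Every ranking is single-peaked on this axis.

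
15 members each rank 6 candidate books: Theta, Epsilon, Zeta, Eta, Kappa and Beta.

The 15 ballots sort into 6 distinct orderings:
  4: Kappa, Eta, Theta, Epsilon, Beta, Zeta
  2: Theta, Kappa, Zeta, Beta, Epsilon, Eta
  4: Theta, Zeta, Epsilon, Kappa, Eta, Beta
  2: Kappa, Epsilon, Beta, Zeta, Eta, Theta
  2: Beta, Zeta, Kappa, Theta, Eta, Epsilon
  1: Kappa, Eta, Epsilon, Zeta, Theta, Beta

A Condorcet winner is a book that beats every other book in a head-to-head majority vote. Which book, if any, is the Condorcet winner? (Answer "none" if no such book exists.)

Check each pair by majority over 15 ballots:
Theta vs Epsilon: Theta wins 12–3.
Theta vs Zeta: 10 to 5, Theta.
Theta vs Eta: Theta wins 8–7.
Theta vs Kappa: 2+4 = 6 for Theta, 9 for Kappa — Kappa by 9–6.
Theta vs Beta: Theta wins 11–4.
Epsilon vs Zeta: Epsilon preferred on 4+2+1 = 7 ballots; Zeta wins 8–7.
Epsilon–Eta: Epsilon 8–7.
Epsilon vs Kappa: Kappa, 11–4.
Epsilon vs Beta: Epsilon is ranked higher on 4+4+2+1 = 11 ballots, Beta on 4. Epsilon wins 11–4.
Zeta vs Eta: 2+4+2+2 = 10 for Zeta, 5 for Eta — Zeta by 10–5.
Zeta vs Kappa: Kappa wins 9–6.
Zeta vs Beta: 2+4+1 = 7 for Zeta, 8 for Beta — Beta by 8–7.
Eta vs Kappa: 0 for Eta, 15 for Kappa — Kappa by 15–0.
Eta vs Beta: Eta wins 9–6.
Kappa vs Beta: Kappa is ranked higher on 4+2+4+2+1 = 13 ballots, Beta on 2. Kappa wins 13–2.
Kappa beats each of Theta, Epsilon, Zeta, Eta, Beta — Kappa is the Condorcet winner.

Kappa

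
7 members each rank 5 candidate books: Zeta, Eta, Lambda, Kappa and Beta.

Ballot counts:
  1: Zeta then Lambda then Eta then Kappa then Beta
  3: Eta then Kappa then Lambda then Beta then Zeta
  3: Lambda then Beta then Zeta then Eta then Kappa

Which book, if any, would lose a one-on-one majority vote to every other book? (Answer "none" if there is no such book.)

Head-to-head results (7 members):
Zeta vs Eta: Zeta wins 4–3.
Zeta vs Lambda: Zeta preferred on 1 ballot; Lambda wins 6–1.
Zeta vs Kappa: Zeta preferred on 1+3 = 4 ballots; Zeta wins 4–3.
Zeta vs Beta: Beta wins 6–1.
Eta vs Lambda: 3 to 4, Lambda.
Eta vs Kappa: 7 to 0, Eta.
Eta–Beta: Eta 4–3.
Lambda vs Kappa: 1+3 = 4 for Lambda, 3 for Kappa — Lambda by 4–3.
Lambda vs Beta: Lambda wins 7–0.
Kappa vs Beta: Kappa preferred on 1+3 = 4 ballots; Kappa wins 4–3.
Each book has at least one pairwise win (Zeta beats Eta; Eta beats Kappa; Lambda beats Zeta; Kappa beats Beta; Beta beats Zeta) — no Condorcet loser.

none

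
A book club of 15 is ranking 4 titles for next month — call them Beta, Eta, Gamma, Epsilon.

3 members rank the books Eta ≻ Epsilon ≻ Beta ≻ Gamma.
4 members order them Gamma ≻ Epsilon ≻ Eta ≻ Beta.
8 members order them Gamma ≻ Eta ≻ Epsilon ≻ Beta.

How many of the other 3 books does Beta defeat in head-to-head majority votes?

Beta against each rival (15 members):
Beta vs Eta: 0 to 15, Eta.
Beta vs Gamma: Beta is ranked higher on 3 ballots, Gamma on 12. Gamma wins 12–3.
Beta–Epsilon: Epsilon 15–0.
Beta beats no one; loses to Eta, Gamma, Epsilon — 0 pairwise wins.

0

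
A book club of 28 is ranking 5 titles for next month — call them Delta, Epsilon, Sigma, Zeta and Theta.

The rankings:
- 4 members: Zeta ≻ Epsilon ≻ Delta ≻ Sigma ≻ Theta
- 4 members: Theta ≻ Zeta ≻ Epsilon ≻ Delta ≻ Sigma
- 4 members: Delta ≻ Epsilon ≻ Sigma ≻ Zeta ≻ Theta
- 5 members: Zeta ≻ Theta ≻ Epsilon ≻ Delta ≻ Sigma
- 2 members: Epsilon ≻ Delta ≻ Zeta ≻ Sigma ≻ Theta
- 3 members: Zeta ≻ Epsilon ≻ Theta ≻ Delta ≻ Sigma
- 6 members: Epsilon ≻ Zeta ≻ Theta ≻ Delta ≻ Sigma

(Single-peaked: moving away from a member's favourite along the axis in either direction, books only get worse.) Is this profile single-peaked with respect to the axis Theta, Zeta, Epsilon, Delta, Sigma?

yes

Axis positions: Theta=1, Zeta=2, Epsilon=3, Delta=4, Sigma=5.
Type 1 (peak Zeta at position 2): ranking walks positions 2-3-4-5-1, expanding outward from the peak — single-peaked.
Type 2 (peak Theta at position 1): ranking walks positions 1-2-3-4-5, expanding outward from the peak — single-peaked.
Type 3 (peak Delta at position 4): ranking walks positions 4-3-5-2-1, expanding outward from the peak — single-peaked.
Type 4 (peak Zeta at position 2): ranking walks positions 2-1-3-4-5, expanding outward from the peak — single-peaked.
Type 5 (peak Epsilon at position 3): ranking walks positions 3-4-2-5-1, expanding outward from the peak — single-peaked.
Type 6 (peak Zeta at position 2): ranking walks positions 2-3-1-4-5, expanding outward from the peak — single-peaked.
Type 7 (peak Epsilon at position 3): ranking walks positions 3-2-1-4-5, expanding outward from the peak — single-peaked.
Every ranking is single-peaked on this axis.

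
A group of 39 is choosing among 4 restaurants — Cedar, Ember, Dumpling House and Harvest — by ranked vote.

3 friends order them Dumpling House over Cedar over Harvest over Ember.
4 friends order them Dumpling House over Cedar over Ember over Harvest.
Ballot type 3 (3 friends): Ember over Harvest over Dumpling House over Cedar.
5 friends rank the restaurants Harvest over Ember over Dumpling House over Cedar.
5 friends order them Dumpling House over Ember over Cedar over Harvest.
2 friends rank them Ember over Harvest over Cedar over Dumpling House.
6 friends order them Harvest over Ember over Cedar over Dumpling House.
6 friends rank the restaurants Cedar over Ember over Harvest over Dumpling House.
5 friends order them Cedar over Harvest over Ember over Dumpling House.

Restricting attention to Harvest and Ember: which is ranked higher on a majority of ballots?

Ember

Ballots ranking Harvest above Ember: 3 + 5 + 6 + 5 = 19.
Ballots ranking Ember above Harvest: 39 − 19 = 20.
Ember wins the head-to-head 20–19.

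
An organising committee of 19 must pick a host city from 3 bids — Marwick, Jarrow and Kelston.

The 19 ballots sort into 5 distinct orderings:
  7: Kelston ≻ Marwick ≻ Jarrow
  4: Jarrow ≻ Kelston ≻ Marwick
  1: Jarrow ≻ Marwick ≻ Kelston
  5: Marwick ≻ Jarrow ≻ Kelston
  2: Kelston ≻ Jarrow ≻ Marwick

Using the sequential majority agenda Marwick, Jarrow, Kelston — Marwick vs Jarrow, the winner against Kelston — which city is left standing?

Round 1: Marwick vs Jarrow — 12–7, Marwick advances.
Round 2: Marwick vs Kelston — 6–13, Kelston advances.
Kelston survives the agenda.

Kelston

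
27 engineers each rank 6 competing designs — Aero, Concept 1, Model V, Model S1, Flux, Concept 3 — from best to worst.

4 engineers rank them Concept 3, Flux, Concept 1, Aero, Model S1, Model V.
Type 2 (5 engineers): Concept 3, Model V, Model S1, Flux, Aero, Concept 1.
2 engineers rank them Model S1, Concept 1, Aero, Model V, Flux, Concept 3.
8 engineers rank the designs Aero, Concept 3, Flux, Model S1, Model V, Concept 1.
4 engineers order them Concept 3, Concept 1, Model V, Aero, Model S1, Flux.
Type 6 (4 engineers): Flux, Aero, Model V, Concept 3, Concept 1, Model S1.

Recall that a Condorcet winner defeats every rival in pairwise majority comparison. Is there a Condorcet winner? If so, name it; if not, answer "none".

Check each pair by majority over 27 ballots:
Aero vs Concept 1: Aero preferred on 5+8+4 = 17 ballots; Aero wins 17–10.
Aero vs Model V: 4+2+8+4 = 18 for Aero, 9 for Model V — Aero by 18–9.
Aero vs Model S1: 4+8+4+4 = 20 for Aero, 7 for Model S1 — Aero by 20–7.
Aero vs Flux: 14 to 13, Aero.
Aero vs Concept 3: Aero is ranked higher on 2+8+4 = 14 ballots, Concept 3 on 13. Aero wins 14–13.
Concept 1 vs Model V: 4+2+4 = 10 for Concept 1, 17 for Model V — Model V by 17–10.
Concept 1 vs Model S1: 12 to 15, Model S1.
Concept 1 vs Flux: 2+4 = 6 for Concept 1, 21 for Flux — Flux by 21–6.
Concept 1 vs Concept 3: 2 for Concept 1, 25 for Concept 3 — Concept 3 by 25–2.
Model V vs Model S1: Model V preferred on 5+4+4 = 13 ballots; Model S1 wins 14–13.
Model V vs Flux: 5+2+4 = 11 for Model V, 16 for Flux — Flux by 16–11.
Model V vs Concept 3: Model V preferred on 2+4 = 6 ballots; Concept 3 wins 21–6.
Model S1 vs Flux: Model S1 preferred on 5+2+4 = 11 ballots; Flux wins 16–11.
Model S1 vs Concept 3: 2 to 25, Concept 3.
Flux vs Concept 3: Flux is ranked higher on 2+4 = 6 ballots, Concept 3 on 21. Concept 3 wins 21–6.
Aero wins every pairwise contest, so Aero is the Condorcet winner.

Aero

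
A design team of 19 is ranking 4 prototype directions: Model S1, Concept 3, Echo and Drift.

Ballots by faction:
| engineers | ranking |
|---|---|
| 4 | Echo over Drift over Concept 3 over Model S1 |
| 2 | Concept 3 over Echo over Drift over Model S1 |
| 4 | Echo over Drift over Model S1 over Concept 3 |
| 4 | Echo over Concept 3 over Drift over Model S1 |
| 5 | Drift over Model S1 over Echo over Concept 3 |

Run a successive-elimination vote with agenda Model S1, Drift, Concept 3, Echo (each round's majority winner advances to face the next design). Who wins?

Echo

Round 1: Model S1 vs Drift — 0–19, Drift advances.
Round 2: Drift vs Concept 3 — 13–6, Drift advances.
Round 3: Drift vs Echo — 5–14, Echo advances.
The agenda winner is Echo.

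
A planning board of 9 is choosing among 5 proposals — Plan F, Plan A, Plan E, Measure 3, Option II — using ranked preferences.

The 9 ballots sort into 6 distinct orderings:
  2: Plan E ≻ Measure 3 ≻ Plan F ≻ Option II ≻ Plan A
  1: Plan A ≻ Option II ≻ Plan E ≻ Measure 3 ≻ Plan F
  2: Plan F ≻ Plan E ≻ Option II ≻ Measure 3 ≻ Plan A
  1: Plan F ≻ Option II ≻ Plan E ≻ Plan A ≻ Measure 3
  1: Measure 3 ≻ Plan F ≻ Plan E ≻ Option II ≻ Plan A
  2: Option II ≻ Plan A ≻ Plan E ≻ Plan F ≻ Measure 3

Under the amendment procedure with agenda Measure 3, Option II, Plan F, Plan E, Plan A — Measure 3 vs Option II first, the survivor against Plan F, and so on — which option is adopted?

Round 1: Measure 3 vs Option II — 3–6, Option II advances.
Round 2: Option II vs Plan F — 3–6, Plan F advances.
Round 3: Plan F vs Plan E — 4–5, Plan E advances.
Round 4: Plan E vs Plan A — 6–3, Plan E advances.
Plan E survives the agenda.

Plan E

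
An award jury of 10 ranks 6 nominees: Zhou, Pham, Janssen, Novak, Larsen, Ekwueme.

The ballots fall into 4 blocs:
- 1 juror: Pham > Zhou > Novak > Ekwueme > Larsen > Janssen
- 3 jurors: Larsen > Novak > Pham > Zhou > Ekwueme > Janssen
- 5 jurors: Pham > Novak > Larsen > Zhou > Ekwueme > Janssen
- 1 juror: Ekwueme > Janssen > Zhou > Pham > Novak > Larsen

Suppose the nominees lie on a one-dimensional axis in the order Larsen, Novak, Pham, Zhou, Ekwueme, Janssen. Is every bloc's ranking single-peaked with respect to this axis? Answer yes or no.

yes

Axis positions: Larsen=1, Novak=2, Pham=3, Zhou=4, Ekwueme=5, Janssen=6.
Bloc 1 (peak Pham at position 3): ranking walks positions 3-4-2-5-1-6, expanding outward from the peak — single-peaked.
Bloc 2 (peak Larsen at position 1): ranking walks positions 1-2-3-4-5-6, expanding outward from the peak — single-peaked.
Bloc 3 (peak Pham at position 3): ranking walks positions 3-2-1-4-5-6, expanding outward from the peak — single-peaked.
Bloc 4 (peak Ekwueme at position 5): ranking walks positions 5-6-4-3-2-1, expanding outward from the peak — single-peaked.
Every ranking is single-peaked on this axis.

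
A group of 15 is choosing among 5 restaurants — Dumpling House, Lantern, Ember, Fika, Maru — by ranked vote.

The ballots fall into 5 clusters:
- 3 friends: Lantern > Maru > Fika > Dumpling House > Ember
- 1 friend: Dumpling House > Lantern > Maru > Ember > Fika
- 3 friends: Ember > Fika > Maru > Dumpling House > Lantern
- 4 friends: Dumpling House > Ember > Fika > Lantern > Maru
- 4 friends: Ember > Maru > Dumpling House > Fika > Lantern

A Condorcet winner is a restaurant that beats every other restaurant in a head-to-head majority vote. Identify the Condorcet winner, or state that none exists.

Check each pair by majority over 15 ballots:
Dumpling House–Lantern: Dumpling House 12–3.
Dumpling House–Ember: Dumpling House 8–7.
Dumpling House vs Fika: 1+4+4 = 9 for Dumpling House, 6 for Fika — Dumpling House by 9–6.
Dumpling House vs Maru: Dumpling House is ranked higher on 1+4 = 5 ballots, Maru on 10. Maru wins 10–5.
Lantern vs Ember: 4 to 11, Ember.
Lantern vs Fika: 4 to 11, Fika.
Lantern vs Maru: Lantern wins 8–7.
Ember vs Fika: 1+3+4+4 = 12 for Ember, 3 for Fika — Ember by 12–3.
Ember vs Maru: Ember wins 11–4.
Fika vs Maru: Maru, 8–7.
Each restaurant drops at least one matchup (Dumpling House loses to Maru; Lantern loses to Dumpling House; Ember loses to Dumpling House; Fika loses to Dumpling House; Maru loses to Lantern); the cycle Dumpling House → Lantern → Maru → Dumpling House rules out a Condorcet winner.

none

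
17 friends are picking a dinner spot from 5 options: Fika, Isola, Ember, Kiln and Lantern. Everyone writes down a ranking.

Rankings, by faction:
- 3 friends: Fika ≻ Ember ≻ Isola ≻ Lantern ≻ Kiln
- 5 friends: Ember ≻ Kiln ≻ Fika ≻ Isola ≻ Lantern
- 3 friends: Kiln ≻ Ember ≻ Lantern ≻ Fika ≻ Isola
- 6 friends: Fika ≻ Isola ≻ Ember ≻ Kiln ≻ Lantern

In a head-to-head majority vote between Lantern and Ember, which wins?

No ballot ranks Lantern above Ember: 0.
Ballots ranking Ember above Lantern: 17 − 0 = 17.
Ember wins the head-to-head 17–0.

Ember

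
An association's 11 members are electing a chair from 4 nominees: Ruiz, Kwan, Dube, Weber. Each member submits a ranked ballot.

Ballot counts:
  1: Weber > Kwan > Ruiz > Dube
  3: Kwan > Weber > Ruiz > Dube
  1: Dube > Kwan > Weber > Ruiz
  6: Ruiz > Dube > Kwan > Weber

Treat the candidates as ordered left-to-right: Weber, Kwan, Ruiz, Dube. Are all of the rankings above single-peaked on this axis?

no

Axis positions: Weber=1, Kwan=2, Ruiz=3, Dube=4.
Ballot type 1 (peak Weber at position 1): ranking walks positions 1-2-3-4, expanding outward from the peak — single-peaked.
Ballot type 2 (peak Kwan at position 2): ranking walks positions 2-1-3-4, expanding outward from the peak — single-peaked.
Ballot type 3: ranking walks positions 4-2-1-3; Kwan is ranked above Ruiz even though Ruiz lies between Kwan and the peak Dube on the axis — preferences dip and rise again. Not single-peaked.
Ballot type 4 (peak Ruiz at position 3): ranking walks positions 3-4-2-1, expanding outward from the peak — single-peaked.
Ballot type 3 violates single-peakedness, so the profile is not single-peaked on this axis.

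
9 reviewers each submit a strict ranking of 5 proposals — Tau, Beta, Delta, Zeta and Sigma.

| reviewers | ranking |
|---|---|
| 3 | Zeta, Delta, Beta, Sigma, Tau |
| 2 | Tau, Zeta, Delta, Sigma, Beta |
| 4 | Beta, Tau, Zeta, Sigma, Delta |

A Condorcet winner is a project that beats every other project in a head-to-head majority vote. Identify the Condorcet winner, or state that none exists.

Pairwise majorities:
Tau vs Beta: Tau preferred on 2 ballots; Beta wins 7–2.
Tau vs Delta: Tau preferred on 2+4 = 6 ballots; Tau wins 6–3.
Tau vs Zeta: Tau is ranked higher on 2+4 = 6 ballots, Zeta on 3. Tau wins 6–3.
Tau vs Sigma: Tau is ranked higher on 2+4 = 6 ballots, Sigma on 3. Tau wins 6–3.
Beta vs Delta: Delta wins 5–4.
Beta vs Zeta: 4 to 5, Zeta.
Beta vs Sigma: Beta, 7–2.
Delta vs Zeta: 0 to 9, Zeta.
Delta vs Sigma: 5 to 4, Delta.
Zeta vs Sigma: 3+2+4 = 9 for Zeta, 0 for Sigma — Zeta by 9–0.
Each project drops at least one matchup (Tau loses to Beta; Beta loses to Delta; Delta loses to Tau; Zeta loses to Tau; Sigma loses to Tau); the cycle Tau → Delta → Beta → Tau rules out a Condorcet winner.

none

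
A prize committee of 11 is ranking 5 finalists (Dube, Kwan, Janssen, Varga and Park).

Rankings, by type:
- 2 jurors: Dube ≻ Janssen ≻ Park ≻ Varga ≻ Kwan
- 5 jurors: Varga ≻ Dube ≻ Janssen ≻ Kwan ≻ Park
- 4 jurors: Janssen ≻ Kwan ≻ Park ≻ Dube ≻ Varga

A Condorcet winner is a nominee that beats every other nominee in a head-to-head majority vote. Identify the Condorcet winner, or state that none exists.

Dube

Pairwise majorities:
Dube vs Kwan: Dube is ranked higher on 2+5 = 7 ballots, Kwan on 4. Dube wins 7–4.
Dube vs Janssen: Dube is ranked higher on 2+5 = 7 ballots, Janssen on 4. Dube wins 7–4.
Dube vs Varga: Dube preferred on 2+4 = 6 ballots; Dube wins 6–5.
Dube vs Park: Dube preferred on 2+5 = 7 ballots; Dube wins 7–4.
Kwan vs Janssen: 0 for Kwan, 11 for Janssen — Janssen by 11–0.
Kwan vs Varga: 4 for Kwan, 7 for Varga — Varga by 7–4.
Kwan vs Park: 9 to 2, Kwan.
Janssen vs Varga: 2+4 = 6 for Janssen, 5 for Varga — Janssen by 6–5.
Janssen vs Park: 2+5+4 = 11 for Janssen, 0 for Park — Janssen by 11–0.
Varga vs Park: 5 to 6, Park.
Dube defeats every rival head-to-head and is the Condorcet winner.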